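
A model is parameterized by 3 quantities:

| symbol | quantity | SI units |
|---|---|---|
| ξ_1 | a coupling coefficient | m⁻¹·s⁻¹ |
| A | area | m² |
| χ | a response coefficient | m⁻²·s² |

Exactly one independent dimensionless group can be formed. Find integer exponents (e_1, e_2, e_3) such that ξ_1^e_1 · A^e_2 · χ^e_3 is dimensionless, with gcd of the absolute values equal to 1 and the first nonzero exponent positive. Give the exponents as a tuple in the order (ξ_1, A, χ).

(2, 2, 1)

L: e_1·(-1) + e_2·(2) + e_3·(-2) = 0
T: e_1·(-1) + e_2·(0) + e_3·(2) = 0
Solving this homogeneous linear system for the smallest-integer solution (first nonzero entry positive) gives (2, 2, 1).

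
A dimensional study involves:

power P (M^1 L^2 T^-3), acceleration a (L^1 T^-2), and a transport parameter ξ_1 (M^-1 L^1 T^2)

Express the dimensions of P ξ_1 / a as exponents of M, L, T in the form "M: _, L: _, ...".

Collect each base-dimension exponent across the product:
  M: (1) − (0) + (-1) = 0
  L: (2) − (1) + (1) = 2
  T: (-3) − (-2) + (2) = 1
So the dimensions are [L² T].

M: 0, L: 2, T: 1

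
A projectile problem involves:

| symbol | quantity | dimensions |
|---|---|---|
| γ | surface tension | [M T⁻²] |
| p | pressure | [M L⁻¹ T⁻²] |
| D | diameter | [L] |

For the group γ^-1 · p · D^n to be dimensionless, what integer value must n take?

Balance the L exponent: (1)·n from D, plus −(0) + (-1) = -1 from the rest, must sum to zero.
n − 1 = 0, so n = 1.

1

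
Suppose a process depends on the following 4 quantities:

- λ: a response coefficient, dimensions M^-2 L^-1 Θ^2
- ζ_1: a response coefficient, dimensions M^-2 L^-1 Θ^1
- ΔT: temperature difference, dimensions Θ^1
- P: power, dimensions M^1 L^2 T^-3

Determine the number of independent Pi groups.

1

There are 4 variables and 4 base dimensions (M, L, T, Θ).
The dimension matrix has rank 3 (less than 4: the dimension vectors are linearly dependent).
Independent dimensionless groups: 4 − 3 = 1.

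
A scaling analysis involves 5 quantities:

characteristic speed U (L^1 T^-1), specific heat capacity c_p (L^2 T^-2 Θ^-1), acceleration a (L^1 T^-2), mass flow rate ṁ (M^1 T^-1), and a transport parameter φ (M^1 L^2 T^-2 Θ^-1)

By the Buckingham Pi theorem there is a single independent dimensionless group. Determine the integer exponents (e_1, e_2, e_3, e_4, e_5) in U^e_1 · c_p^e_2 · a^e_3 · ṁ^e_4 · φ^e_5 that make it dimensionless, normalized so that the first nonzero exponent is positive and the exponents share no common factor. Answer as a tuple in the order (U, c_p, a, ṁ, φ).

M: e_1·(0) + e_2·(0) + e_3·(0) + e_4·(1) + e_5·(1) = 0
L: e_1·(1) + e_2·(2) + e_3·(1) + e_4·(0) + e_5·(2) = 0
T: e_1·(-1) + e_2·(-2) + e_3·(-2) + e_4·(-1) + e_5·(-2) = 0
Θ: e_1·(0) + e_2·(-1) + e_3·(0) + e_4·(0) + e_5·(-1) = 0
Solving this homogeneous linear system for the smallest-integer solution (first nonzero entry positive) gives (1, 1, -1, 1, -1).

(1, 1, -1, 1, -1)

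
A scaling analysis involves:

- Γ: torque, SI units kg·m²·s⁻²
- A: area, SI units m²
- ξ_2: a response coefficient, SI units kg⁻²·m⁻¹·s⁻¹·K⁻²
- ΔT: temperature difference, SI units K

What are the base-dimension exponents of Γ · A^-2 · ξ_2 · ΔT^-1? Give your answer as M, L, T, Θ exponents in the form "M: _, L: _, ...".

Collect each base-dimension exponent across the product:
  M: (1) − 2·(0) + (-2) − (0) = -1
  L: (2) − 2·(2) + (-1) − (0) = -3
  T: (-2) − 2·(0) + (-1) − (0) = -3
  Θ: (0) − 2·(0) + (-2) − (1) = -3
So the dimensions are [M⁻¹ L⁻³ T⁻³ Θ⁻³].

M: -1, L: -3, T: -3, Θ: -3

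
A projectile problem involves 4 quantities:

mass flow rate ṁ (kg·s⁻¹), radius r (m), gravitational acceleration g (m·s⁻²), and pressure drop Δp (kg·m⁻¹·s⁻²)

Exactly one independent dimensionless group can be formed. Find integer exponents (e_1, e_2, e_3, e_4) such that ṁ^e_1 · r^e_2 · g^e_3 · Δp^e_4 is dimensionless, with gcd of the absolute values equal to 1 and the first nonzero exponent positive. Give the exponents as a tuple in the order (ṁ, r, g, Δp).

(2, -3, 1, -2)

M: e_1·(1) + e_2·(0) + e_3·(0) + e_4·(1) = 0
L: e_1·(0) + e_2·(1) + e_3·(1) + e_4·(-1) = 0
T: e_1·(-1) + e_2·(0) + e_3·(-2) + e_4·(-2) = 0
Solving this homogeneous linear system for the smallest-integer solution (first nonzero entry positive) gives (2, -3, 1, -2).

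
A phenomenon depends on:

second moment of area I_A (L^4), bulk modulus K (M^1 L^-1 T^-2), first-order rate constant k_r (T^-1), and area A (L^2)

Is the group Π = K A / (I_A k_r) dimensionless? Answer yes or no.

no

Sum the exponent of each base dimension across the product:
  M: −[I_A]_M + [K]_M − [k_r]_M + [A]_M = −(0) + (1) − (0) + (0) = 1
  L: −[I_A]_L + [K]_L − [k_r]_L + [A]_L = −(4) + (-1) − (0) + (2) = -3
  T: −[I_A]_T + [K]_T − [k_r]_T + [A]_T = −(0) + (-2) − (-1) + (0) = -1
Net dimensions [M L⁻³ T⁻¹] ≠ [1] — not dimensionless.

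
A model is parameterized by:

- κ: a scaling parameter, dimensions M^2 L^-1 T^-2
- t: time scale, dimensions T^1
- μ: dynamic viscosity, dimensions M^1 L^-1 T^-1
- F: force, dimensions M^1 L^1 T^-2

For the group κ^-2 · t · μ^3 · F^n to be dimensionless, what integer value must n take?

1

Balance the M exponent: (1)·n from F, plus −2·(2) + (0) + 3·(1) = -1 from the rest, must sum to zero.
n − 1 = 0, so n = 1.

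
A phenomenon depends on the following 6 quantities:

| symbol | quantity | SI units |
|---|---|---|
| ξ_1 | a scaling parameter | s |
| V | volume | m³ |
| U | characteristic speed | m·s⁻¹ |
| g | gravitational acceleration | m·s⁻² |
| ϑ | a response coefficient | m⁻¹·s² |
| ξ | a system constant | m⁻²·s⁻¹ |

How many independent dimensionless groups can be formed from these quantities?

4

There are 6 variables and 2 base dimensions (L, T).
The dimension matrix has rank 2.
Independent dimensionless groups: 6 − 2 = 4.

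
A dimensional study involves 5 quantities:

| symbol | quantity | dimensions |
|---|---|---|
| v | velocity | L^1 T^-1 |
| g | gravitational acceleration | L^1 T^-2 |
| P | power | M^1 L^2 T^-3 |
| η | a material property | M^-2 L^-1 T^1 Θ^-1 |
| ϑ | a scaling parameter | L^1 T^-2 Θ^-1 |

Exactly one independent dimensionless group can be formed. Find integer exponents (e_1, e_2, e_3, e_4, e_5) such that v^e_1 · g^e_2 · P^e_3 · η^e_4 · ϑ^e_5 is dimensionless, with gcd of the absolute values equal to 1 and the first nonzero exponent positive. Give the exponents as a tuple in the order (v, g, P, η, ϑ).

M: e_1·(0) + e_2·(0) + e_3·(1) + e_4·(-2) + e_5·(0) = 0
L: e_1·(1) + e_2·(1) + e_3·(2) + e_4·(-1) + e_5·(1) = 0
T: e_1·(-1) + e_2·(-2) + e_3·(-3) + e_4·(1) + e_5·(-2) = 0
Θ: e_1·(0) + e_2·(0) + e_3·(0) + e_4·(-1) + e_5·(-1) = 0
Solving this homogeneous linear system for the smallest-integer solution (first nonzero entry positive) gives (1, 1, -2, -1, 1).

(1, 1, -2, -1, 1)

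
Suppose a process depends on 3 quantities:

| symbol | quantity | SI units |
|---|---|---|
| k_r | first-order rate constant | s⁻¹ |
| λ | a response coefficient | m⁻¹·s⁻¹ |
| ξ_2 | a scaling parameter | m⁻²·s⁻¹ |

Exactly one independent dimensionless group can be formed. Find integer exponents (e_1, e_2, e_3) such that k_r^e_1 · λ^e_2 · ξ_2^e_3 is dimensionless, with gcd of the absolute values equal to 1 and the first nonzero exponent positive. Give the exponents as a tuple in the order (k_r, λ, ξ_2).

L: e_1·(0) + e_2·(-1) + e_3·(-2) = 0
T: e_1·(-1) + e_2·(-1) + e_3·(-1) = 0
Solving this homogeneous linear system for the smallest-integer solution (first nonzero entry positive) gives (1, -2, 1).

(1, -2, 1)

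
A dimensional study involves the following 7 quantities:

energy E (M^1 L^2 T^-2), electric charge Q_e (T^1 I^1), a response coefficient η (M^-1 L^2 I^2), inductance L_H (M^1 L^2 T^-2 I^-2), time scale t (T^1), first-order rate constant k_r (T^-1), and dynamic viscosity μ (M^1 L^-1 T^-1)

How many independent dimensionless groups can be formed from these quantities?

3

There are 7 variables and 4 base dimensions (M, L, T, I).
The dimension matrix has rank 4.
Independent dimensionless groups: 7 − 4 = 3.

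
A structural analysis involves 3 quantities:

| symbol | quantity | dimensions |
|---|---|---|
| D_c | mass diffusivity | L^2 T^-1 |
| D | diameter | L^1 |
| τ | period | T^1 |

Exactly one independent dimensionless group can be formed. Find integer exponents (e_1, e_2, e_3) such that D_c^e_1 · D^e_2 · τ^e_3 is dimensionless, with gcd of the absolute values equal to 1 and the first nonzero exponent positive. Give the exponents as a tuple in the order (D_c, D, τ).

L: e_1·(2) + e_2·(1) + e_3·(0) = 0
T: e_1·(-1) + e_2·(0) + e_3·(1) = 0
Solving this homogeneous linear system for the smallest-integer solution (first nonzero entry positive) gives (1, -2, 1).

(1, -2, 1)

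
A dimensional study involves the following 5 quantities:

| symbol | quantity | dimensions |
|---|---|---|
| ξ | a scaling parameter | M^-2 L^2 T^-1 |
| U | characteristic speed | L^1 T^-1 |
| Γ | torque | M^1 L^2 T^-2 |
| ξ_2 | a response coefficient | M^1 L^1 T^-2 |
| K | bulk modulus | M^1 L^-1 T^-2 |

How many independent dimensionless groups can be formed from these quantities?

There are 5 variables and 3 base dimensions (M, L, T).
The dimension matrix has rank 3.
Independent dimensionless groups: 5 − 3 = 2.

2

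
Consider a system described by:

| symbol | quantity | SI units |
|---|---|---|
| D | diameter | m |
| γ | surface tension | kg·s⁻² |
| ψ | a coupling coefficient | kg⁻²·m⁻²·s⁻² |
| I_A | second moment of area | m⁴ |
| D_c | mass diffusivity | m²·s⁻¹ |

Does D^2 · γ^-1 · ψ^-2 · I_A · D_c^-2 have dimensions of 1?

Sum the exponent of each base dimension across the product:
  M: 2·[D]_M − [γ]_M − 2·[ψ]_M + [I_A]_M − 2·[D_c]_M = 2·(0) − (1) − 2·(-2) + (0) − 2·(0) = 3
  L: 2·[D]_L − [γ]_L − 2·[ψ]_L + [I_A]_L − 2·[D_c]_L = 2·(1) − (0) − 2·(-2) + (4) − 2·(2) = 6
  T: 2·[D]_T − [γ]_T − 2·[ψ]_T + [I_A]_T − 2·[D_c]_T = 2·(0) − (-2) − 2·(-2) + (0) − 2·(-1) = 8
Net dimensions [M³ L⁶ T⁸] ≠ [1] — not dimensionless.

no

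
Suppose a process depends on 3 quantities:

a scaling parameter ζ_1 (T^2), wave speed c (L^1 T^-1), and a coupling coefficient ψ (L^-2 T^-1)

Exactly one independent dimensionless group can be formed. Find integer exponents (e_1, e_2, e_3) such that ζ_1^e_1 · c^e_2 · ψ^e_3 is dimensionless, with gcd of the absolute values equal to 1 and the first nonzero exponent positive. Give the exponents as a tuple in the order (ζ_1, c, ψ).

(3, 4, 2)

L: e_1·(0) + e_2·(1) + e_3·(-2) = 0
T: e_1·(2) + e_2·(-1) + e_3·(-1) = 0
Solving this homogeneous linear system for the smallest-integer solution (first nonzero entry positive) gives (3, 4, 2).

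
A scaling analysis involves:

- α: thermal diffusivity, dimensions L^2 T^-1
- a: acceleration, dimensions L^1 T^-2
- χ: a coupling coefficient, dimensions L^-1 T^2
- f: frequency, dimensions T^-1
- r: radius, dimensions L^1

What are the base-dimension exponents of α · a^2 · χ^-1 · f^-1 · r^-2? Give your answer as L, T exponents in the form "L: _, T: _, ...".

Collect each base-dimension exponent across the product:
  L: (2) + 2·(1) − (-1) − (0) − 2·(1) = 3
  T: (-1) + 2·(-2) − (2) − (-1) − 2·(0) = -6
So the dimensions are [L³ T⁻⁶].

L: 3, T: -6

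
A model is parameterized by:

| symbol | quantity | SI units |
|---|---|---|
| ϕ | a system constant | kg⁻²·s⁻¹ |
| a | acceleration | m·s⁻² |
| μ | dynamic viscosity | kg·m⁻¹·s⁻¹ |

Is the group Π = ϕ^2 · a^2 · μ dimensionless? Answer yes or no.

no

Sum the exponent of each base dimension across the product:
  M: 2·[ϕ]_M + 2·[a]_M + [μ]_M = 2·(-2) + 2·(0) + (1) = -3
  L: 2·[ϕ]_L + 2·[a]_L + [μ]_L = 2·(0) + 2·(1) + (-1) = 1
  T: 2·[ϕ]_T + 2·[a]_T + [μ]_T = 2·(-1) + 2·(-2) + (-1) = -7
Net dimensions [M⁻³ L T⁻⁷] ≠ [1] — not dimensionless.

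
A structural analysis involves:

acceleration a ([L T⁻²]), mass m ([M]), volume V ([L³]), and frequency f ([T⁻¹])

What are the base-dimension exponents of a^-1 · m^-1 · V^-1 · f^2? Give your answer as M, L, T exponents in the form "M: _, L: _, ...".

M: -1, L: -4, T: 0

Collect each base-dimension exponent across the product:
  M: −(0) − (1) − (0) + 2·(0) = -1
  L: −(1) − (0) − (3) + 2·(0) = -4
  T: −(-2) − (0) − (0) + 2·(-1) = 0
So the dimensions are [M⁻¹ L⁻⁴].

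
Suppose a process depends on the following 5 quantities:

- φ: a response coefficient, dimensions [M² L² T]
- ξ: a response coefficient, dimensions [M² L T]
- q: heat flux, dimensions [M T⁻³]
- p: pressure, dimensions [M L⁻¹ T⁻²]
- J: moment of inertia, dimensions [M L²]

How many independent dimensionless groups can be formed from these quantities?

2

There are 5 variables and 3 base dimensions (M, L, T).
The dimension matrix has rank 3.
Independent dimensionless groups: 5 − 3 = 2.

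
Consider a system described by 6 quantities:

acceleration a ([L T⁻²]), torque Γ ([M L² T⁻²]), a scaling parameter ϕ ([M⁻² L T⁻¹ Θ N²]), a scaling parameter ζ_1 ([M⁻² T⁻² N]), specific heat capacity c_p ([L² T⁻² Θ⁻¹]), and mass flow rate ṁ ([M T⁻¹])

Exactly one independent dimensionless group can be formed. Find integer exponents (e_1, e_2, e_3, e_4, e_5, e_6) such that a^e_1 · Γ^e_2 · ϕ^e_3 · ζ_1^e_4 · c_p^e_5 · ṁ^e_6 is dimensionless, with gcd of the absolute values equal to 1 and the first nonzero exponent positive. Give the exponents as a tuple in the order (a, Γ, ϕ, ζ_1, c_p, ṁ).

M: e_1·(0) + e_2·(1) + e_3·(-2) + e_4·(-2) + e_5·(0) + e_6·(1) = 0
L: e_1·(1) + e_2·(2) + e_3·(1) + e_4·(0) + e_5·(2) + e_6·(0) = 0
T: e_1·(-2) + e_2·(-2) + e_3·(-1) + e_4·(-2) + e_5·(-2) + e_6·(-1) = 0
Θ: e_1·(0) + e_2·(0) + e_3·(1) + e_4·(0) + e_5·(-1) + e_6·(0) = 0
N: e_1·(0) + e_2·(0) + e_3·(2) + e_4·(1) + e_5·(0) + e_6·(0) = 0
Solving this homogeneous linear system for the smallest-integer solution (first nonzero entry positive) gives (3, -3, 1, -2, 1, 1).

(3, -3, 1, -2, 1, 1)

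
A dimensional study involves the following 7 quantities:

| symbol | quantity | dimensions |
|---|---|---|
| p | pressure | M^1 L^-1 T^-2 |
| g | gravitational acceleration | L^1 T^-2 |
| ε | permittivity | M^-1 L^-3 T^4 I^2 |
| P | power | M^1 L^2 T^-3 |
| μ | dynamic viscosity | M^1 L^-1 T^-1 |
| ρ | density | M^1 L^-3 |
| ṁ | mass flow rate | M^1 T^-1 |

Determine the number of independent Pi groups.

There are 7 variables and 4 base dimensions (M, L, T, I).
The dimension matrix has rank 4.
Independent dimensionless groups: 7 − 4 = 3.

3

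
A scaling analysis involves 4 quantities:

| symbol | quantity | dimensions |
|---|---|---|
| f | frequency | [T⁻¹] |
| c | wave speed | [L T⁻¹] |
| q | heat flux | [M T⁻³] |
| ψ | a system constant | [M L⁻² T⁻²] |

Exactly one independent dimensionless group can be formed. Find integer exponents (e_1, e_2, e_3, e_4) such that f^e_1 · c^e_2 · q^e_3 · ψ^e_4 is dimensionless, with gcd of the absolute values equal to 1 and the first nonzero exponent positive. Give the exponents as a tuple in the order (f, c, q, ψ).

M: e_1·(0) + e_2·(0) + e_3·(1) + e_4·(1) = 0
L: e_1·(0) + e_2·(1) + e_3·(0) + e_4·(-2) = 0
T: e_1·(-1) + e_2·(-1) + e_3·(-3) + e_4·(-2) = 0
Solving this homogeneous linear system for the smallest-integer solution (first nonzero entry positive) gives (1, -2, 1, -1).

(1, -2, 1, -1)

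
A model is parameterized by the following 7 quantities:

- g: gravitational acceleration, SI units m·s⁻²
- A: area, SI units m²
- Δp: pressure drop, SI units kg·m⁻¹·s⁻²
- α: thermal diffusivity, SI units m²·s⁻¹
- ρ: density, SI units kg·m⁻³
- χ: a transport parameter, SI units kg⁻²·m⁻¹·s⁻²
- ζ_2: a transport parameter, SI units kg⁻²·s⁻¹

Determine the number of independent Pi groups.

There are 7 variables and 3 base dimensions (M, L, T).
The dimension matrix has rank 3.
Independent dimensionless groups: 7 − 3 = 4.

4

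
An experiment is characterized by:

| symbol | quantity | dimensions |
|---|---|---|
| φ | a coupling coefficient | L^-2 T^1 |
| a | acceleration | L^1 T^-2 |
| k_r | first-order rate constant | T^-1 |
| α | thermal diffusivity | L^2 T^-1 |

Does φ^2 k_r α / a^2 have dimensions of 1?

no

Sum the exponent of each base dimension across the product:
  L: 2·[φ]_L − 2·[a]_L + [k_r]_L + [α]_L = 2·(-2) − 2·(1) + (0) + (2) = -4
  T: 2·[φ]_T − 2·[a]_T + [k_r]_T + [α]_T = 2·(1) − 2·(-2) + (-1) + (-1) = 4
Net dimensions [L⁻⁴ T⁴] ≠ [1] — not dimensionless.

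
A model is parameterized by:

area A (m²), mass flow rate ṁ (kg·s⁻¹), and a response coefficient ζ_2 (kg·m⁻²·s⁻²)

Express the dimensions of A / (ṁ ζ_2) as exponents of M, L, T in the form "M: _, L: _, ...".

Collect each base-dimension exponent across the product:
  M: (0) − (1) − (1) = -2
  L: (2) − (0) − (-2) = 4
  T: (0) − (-1) − (-2) = 3
So the dimensions are [M⁻² L⁴ T³].

M: -2, L: 4, T: 3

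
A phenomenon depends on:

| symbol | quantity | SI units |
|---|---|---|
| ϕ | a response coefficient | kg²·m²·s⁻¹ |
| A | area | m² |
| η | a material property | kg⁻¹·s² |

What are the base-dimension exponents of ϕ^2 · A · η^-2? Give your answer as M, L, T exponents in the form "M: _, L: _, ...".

M: 6, L: 6, T: -6

Collect each base-dimension exponent across the product:
  M: 2·(2) + (0) − 2·(-1) = 6
  L: 2·(2) + (2) − 2·(0) = 6
  T: 2·(-1) + (0) − 2·(2) = -6
So the dimensions are [M⁶ L⁶ T⁻⁶].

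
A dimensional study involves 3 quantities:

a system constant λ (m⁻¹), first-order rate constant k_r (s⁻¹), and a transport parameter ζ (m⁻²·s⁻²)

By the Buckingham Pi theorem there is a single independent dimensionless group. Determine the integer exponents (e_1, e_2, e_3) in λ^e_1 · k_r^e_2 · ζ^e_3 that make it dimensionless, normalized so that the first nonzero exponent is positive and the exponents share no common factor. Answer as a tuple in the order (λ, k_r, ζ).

(2, 2, -1)

L: e_1·(-1) + e_2·(0) + e_3·(-2) = 0
T: e_1·(0) + e_2·(-1) + e_3·(-2) = 0
Solving this homogeneous linear system for the smallest-integer solution (first nonzero entry positive) gives (2, 2, -1).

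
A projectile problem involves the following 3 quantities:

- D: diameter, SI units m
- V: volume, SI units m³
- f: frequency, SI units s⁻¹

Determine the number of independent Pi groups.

There are 3 variables and 2 base dimensions (L, T).
The dimension matrix has rank 2.
Independent dimensionless groups: 3 − 2 = 1.

1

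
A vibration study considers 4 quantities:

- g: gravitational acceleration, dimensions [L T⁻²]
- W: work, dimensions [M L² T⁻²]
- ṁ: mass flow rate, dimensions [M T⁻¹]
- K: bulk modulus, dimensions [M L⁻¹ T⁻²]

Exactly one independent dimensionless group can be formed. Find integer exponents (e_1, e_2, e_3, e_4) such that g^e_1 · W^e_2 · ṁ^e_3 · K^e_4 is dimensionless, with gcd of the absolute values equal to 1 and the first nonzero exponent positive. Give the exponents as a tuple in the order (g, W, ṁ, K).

M: e_1·(0) + e_2·(1) + e_3·(1) + e_4·(1) = 0
L: e_1·(1) + e_2·(2) + e_3·(0) + e_4·(-1) = 0
T: e_1·(-2) + e_2·(-2) + e_3·(-1) + e_4·(-2) = 0
Solving this homogeneous linear system for the smallest-integer solution (first nonzero entry positive) gives (1, -1, 2, -1).

(1, -1, 2, -1)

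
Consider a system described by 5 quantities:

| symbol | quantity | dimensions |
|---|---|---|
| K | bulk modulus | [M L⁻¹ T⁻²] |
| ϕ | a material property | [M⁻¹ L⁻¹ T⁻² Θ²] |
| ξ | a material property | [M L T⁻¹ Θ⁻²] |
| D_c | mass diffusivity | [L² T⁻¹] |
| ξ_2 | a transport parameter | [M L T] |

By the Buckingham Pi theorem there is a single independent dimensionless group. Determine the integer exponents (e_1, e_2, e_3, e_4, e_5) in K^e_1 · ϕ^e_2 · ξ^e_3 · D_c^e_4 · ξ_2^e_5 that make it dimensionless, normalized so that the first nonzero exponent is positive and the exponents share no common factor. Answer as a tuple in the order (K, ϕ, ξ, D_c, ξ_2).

M: e_1·(1) + e_2·(-1) + e_3·(1) + e_4·(0) + e_5·(1) = 0
L: e_1·(-1) + e_2·(-1) + e_3·(1) + e_4·(2) + e_5·(1) = 0
T: e_1·(-2) + e_2·(-2) + e_3·(-1) + e_4·(-1) + e_5·(1) = 0
Θ: e_1·(0) + e_2·(2) + e_3·(-2) + e_4·(0) + e_5·(0) = 0
Solving this homogeneous linear system for the smallest-integer solution (first nonzero entry positive) gives (3, -4, -4, 3, -3).

(3, -4, -4, 3, -3)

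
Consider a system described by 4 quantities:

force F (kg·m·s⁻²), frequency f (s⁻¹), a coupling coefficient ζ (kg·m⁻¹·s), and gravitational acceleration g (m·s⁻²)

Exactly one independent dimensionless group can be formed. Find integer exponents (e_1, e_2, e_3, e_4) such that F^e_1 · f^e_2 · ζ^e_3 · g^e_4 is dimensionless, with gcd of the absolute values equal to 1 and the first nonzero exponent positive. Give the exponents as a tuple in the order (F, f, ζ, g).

M: e_1·(1) + e_2·(0) + e_3·(1) + e_4·(0) = 0
L: e_1·(1) + e_2·(0) + e_3·(-1) + e_4·(1) = 0
T: e_1·(-2) + e_2·(-1) + e_3·(1) + e_4·(-2) = 0
Solving this homogeneous linear system for the smallest-integer solution (first nonzero entry positive) gives (1, 1, -1, -2).

(1, 1, -1, -2)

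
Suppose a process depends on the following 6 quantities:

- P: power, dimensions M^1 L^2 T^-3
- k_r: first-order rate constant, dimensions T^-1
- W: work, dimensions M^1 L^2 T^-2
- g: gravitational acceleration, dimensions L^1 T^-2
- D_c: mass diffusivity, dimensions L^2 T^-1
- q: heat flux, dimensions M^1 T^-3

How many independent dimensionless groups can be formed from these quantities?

3

There are 6 variables and 3 base dimensions (M, L, T).
The dimension matrix has rank 3.
Independent dimensionless groups: 6 − 3 = 3.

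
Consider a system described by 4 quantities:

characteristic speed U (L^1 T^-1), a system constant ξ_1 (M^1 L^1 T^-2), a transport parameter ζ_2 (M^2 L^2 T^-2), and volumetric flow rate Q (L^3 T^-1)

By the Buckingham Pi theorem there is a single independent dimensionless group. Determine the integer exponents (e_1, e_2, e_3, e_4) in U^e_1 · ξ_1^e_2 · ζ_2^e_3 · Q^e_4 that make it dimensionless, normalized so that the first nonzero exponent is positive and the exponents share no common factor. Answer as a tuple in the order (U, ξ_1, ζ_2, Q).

(3, -2, 1, -1)

M: e_1·(0) + e_2·(1) + e_3·(2) + e_4·(0) = 0
L: e_1·(1) + e_2·(1) + e_3·(2) + e_4·(3) = 0
T: e_1·(-1) + e_2·(-2) + e_3·(-2) + e_4·(-1) = 0
Solving this homogeneous linear system for the smallest-integer solution (first nonzero entry positive) gives (3, -2, 1, -1).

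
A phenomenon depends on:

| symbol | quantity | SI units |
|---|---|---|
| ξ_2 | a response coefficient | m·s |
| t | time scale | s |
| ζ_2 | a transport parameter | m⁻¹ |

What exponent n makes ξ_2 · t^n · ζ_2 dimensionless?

-1

Balance the T exponent: (1)·n from t, plus (1) + (0) = 1 from the rest, must sum to zero.
n + 1 = 0, so n = -1.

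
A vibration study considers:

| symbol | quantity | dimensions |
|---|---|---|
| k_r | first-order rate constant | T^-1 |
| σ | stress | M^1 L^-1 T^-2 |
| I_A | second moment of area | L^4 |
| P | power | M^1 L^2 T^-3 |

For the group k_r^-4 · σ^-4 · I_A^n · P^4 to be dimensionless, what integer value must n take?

-3

Balance the L exponent: (4)·n from I_A, plus −4·(0) − 4·(-1) + 4·(2) = 12 from the rest, must sum to zero.
4n + 12 = 0, so n = -3.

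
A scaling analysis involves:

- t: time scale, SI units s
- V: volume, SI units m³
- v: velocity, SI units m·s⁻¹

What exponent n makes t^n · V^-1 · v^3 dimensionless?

3

Balance the T exponent: (1)·n from t, plus −(0) + 3·(-1) = -3 from the rest, must sum to zero.
n − 3 = 0, so n = 3.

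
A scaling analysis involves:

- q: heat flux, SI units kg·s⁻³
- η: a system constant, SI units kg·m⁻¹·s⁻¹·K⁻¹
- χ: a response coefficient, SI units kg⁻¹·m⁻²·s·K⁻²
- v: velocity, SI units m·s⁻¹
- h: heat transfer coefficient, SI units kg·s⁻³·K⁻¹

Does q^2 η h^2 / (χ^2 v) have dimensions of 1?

Sum the exponent of each base dimension across the product:
  M: 2·[q]_M + [η]_M − 2·[χ]_M − [v]_M + 2·[h]_M = 2·(1) + (1) − 2·(-1) − (0) + 2·(1) = 7
  L: 2·[q]_L + [η]_L − 2·[χ]_L − [v]_L + 2·[h]_L = 2·(0) + (-1) − 2·(-2) − (1) + 2·(0) = 2
  T: 2·[q]_T + [η]_T − 2·[χ]_T − [v]_T + 2·[h]_T = 2·(-3) + (-1) − 2·(1) − (-1) + 2·(-3) = -14
  Θ: 2·[q]_Θ + [η]_Θ − 2·[χ]_Θ − [v]_Θ + 2·[h]_Θ = 2·(0) + (-1) − 2·(-2) − (0) + 2·(-1) = 1
Net dimensions [M⁷ L² T⁻¹⁴ Θ] ≠ [1] — not dimensionless.

no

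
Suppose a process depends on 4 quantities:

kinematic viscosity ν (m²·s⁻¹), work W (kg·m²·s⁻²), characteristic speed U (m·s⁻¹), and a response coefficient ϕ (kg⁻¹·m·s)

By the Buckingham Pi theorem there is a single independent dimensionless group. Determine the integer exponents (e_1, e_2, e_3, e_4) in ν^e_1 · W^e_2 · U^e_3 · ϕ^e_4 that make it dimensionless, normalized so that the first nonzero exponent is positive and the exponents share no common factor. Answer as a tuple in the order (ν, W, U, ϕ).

(2, -1, -1, -1)

M: e_1·(0) + e_2·(1) + e_3·(0) + e_4·(-1) = 0
L: e_1·(2) + e_2·(2) + e_3·(1) + e_4·(1) = 0
T: e_1·(-1) + e_2·(-2) + e_3·(-1) + e_4·(1) = 0
Solving this homogeneous linear system for the smallest-integer solution (first nonzero entry positive) gives (2, -1, -1, -1).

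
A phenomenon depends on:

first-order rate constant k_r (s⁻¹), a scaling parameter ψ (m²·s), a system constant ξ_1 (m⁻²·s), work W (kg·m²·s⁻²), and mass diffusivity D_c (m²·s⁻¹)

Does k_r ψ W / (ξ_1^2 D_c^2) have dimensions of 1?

no

Sum the exponent of each base dimension across the product:
  M: [k_r]_M + [ψ]_M − 2·[ξ_1]_M + [W]_M − 2·[D_c]_M = (0) + (0) − 2·(0) + (1) − 2·(0) = 1
  L: [k_r]_L + [ψ]_L − 2·[ξ_1]_L + [W]_L − 2·[D_c]_L = (0) + (2) − 2·(-2) + (2) − 2·(2) = 4
  T: [k_r]_T + [ψ]_T − 2·[ξ_1]_T + [W]_T − 2·[D_c]_T = (-1) + (1) − 2·(1) + (-2) − 2·(-1) = -2
Net dimensions [M L⁴ T⁻²] ≠ [1] — not dimensionless.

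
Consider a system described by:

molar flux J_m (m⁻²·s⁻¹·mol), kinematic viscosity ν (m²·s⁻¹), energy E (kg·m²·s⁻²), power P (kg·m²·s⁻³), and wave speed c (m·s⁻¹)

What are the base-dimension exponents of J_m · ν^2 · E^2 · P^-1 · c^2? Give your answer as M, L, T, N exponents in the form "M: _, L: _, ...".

M: 1, L: 6, T: -6, N: 1

Collect each base-dimension exponent across the product:
  M: (0) + 2·(0) + 2·(1) − (1) + 2·(0) = 1
  L: (-2) + 2·(2) + 2·(2) − (2) + 2·(1) = 6
  T: (-1) + 2·(-1) + 2·(-2) − (-3) + 2·(-1) = -6
  N: (1) + 2·(0) + 2·(0) − (0) + 2·(0) = 1
So the dimensions are [M L⁶ T⁻⁶ N].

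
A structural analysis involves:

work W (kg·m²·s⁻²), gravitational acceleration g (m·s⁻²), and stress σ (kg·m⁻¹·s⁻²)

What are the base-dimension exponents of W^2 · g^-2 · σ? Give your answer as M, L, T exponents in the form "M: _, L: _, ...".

M: 3, L: 1, T: -2

Collect each base-dimension exponent across the product:
  M: 2·(1) − 2·(0) + (1) = 3
  L: 2·(2) − 2·(1) + (-1) = 1
  T: 2·(-2) − 2·(-2) + (-2) = -2
So the dimensions are [M³ L T⁻²].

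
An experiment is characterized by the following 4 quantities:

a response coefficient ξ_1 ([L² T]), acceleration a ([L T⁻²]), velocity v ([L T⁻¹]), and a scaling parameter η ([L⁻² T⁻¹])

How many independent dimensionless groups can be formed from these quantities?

2

There are 4 variables and 2 base dimensions (L, T).
The dimension matrix has rank 2.
Independent dimensionless groups: 4 − 2 = 2.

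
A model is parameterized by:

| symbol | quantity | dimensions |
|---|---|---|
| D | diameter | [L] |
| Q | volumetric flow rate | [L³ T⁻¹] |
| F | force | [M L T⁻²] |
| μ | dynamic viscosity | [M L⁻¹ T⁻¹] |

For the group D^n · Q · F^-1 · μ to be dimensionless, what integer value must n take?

-1

Balance the L exponent: (1)·n from D, plus (3) − (1) + (-1) = 1 from the rest, must sum to zero.
n + 1 = 0, so n = -1.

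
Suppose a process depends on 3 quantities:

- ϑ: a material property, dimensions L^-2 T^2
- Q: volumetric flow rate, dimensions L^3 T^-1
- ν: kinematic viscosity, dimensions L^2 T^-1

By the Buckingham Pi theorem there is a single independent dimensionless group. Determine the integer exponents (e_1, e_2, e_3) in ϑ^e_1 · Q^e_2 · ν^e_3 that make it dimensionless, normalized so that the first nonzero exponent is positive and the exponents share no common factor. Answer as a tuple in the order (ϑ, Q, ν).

L: e_1·(-2) + e_2·(3) + e_3·(2) = 0
T: e_1·(2) + e_2·(-1) + e_3·(-1) = 0
Solving this homogeneous linear system for the smallest-integer solution (first nonzero entry positive) gives (1, -2, 4).

(1, -2, 4)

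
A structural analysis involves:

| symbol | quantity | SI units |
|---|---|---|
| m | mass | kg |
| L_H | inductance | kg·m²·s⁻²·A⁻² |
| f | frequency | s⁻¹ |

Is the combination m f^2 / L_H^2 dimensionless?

no

Sum the exponent of each base dimension across the product:
  M: [m]_M − 2·[L_H]_M + 2·[f]_M = (1) − 2·(1) + 2·(0) = -1
  L: [m]_L − 2·[L_H]_L + 2·[f]_L = (0) − 2·(2) + 2·(0) = -4
  T: [m]_T − 2·[L_H]_T + 2·[f]_T = (0) − 2·(-2) + 2·(-1) = 2
  I: [m]_I − 2·[L_H]_I + 2·[f]_I = (0) − 2·(-2) + 2·(0) = 4
Net dimensions [M⁻¹ L⁻⁴ T² I⁴] ≠ [1] — not dimensionless.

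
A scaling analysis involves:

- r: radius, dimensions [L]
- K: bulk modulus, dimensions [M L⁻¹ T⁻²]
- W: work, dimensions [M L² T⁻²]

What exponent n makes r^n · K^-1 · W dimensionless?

Balance the L exponent: (1)·n from r, plus −(-1) + (2) = 3 from the rest, must sum to zero.
n + 3 = 0, so n = -3.

-3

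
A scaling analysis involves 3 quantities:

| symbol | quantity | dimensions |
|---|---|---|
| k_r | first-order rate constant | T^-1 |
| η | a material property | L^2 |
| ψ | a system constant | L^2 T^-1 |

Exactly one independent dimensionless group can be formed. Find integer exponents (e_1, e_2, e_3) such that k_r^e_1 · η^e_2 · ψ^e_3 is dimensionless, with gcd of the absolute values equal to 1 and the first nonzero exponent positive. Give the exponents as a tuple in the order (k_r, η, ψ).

(1, 1, -1)

L: e_1·(0) + e_2·(2) + e_3·(2) = 0
T: e_1·(-1) + e_2·(0) + e_3·(-1) = 0
Solving this homogeneous linear system for the smallest-integer solution (first nonzero entry positive) gives (1, 1, -1).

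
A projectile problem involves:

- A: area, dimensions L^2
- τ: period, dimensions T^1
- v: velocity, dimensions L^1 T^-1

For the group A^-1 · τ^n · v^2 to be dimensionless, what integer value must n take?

Balance the T exponent: (1)·n from τ, plus −(0) + 2·(-1) = -2 from the rest, must sum to zero.
n − 2 = 0, so n = 2.

2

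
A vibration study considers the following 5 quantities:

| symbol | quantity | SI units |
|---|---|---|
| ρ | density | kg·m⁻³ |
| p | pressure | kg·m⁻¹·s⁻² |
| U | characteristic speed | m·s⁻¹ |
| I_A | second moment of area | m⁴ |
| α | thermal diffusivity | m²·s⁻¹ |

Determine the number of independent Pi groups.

2

There are 5 variables and 3 base dimensions (M, L, T).
The dimension matrix has rank 3.
Independent dimensionless groups: 5 − 3 = 2.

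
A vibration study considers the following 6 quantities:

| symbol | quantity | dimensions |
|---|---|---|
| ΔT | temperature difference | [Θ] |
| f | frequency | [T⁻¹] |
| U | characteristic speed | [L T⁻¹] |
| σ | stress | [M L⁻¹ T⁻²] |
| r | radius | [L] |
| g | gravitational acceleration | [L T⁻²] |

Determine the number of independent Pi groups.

There are 6 variables and 4 base dimensions (M, L, T, Θ).
The dimension matrix has rank 4.
Independent dimensionless groups: 6 − 4 = 2.

2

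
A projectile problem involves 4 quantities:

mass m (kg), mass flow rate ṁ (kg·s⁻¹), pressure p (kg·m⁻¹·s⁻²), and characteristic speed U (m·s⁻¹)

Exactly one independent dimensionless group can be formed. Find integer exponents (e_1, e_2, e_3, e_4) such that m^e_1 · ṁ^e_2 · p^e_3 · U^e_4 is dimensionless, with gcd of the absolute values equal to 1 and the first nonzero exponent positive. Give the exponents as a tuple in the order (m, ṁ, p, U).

(2, -3, 1, 1)

M: e_1·(1) + e_2·(1) + e_3·(1) + e_4·(0) = 0
L: e_1·(0) + e_2·(0) + e_3·(-1) + e_4·(1) = 0
T: e_1·(0) + e_2·(-1) + e_3·(-2) + e_4·(-1) = 0
Solving this homogeneous linear system for the smallest-integer solution (first nonzero entry positive) gives (2, -3, 1, 1).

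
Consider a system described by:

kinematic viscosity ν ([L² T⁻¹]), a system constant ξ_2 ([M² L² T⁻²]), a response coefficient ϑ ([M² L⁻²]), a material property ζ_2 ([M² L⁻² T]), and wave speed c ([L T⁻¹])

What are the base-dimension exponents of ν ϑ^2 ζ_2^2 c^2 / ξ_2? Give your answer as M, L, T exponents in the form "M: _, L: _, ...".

M: 6, L: -6, T: 1

Collect each base-dimension exponent across the product:
  M: (0) − (2) + 2·(2) + 2·(2) + 2·(0) = 6
  L: (2) − (2) + 2·(-2) + 2·(-2) + 2·(1) = -6
  T: (-1) − (-2) + 2·(0) + 2·(1) + 2·(-1) = 1
So the dimensions are [M⁶ L⁻⁶ T].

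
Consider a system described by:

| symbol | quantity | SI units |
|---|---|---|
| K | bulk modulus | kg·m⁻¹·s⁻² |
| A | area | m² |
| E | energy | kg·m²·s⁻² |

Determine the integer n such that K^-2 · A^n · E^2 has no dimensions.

-3

Balance the L exponent: (2)·n from A, plus −2·(-1) + 2·(2) = 6 from the rest, must sum to zero.
2n + 6 = 0, so n = -3.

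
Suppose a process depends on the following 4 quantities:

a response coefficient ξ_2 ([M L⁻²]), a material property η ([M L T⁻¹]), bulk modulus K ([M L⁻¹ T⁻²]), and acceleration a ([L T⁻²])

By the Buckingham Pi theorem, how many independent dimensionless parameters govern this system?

There are 4 variables and 3 base dimensions (M, L, T).
The dimension matrix has rank 3.
Independent dimensionless groups: 4 − 3 = 1.

1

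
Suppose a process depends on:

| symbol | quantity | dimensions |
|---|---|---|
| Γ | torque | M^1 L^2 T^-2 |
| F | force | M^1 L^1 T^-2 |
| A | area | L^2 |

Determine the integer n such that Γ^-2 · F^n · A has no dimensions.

Balance the M exponent: (1)·n from F, plus −2·(1) + (0) = -2 from the rest, must sum to zero.
n − 2 = 0, so n = 2.

2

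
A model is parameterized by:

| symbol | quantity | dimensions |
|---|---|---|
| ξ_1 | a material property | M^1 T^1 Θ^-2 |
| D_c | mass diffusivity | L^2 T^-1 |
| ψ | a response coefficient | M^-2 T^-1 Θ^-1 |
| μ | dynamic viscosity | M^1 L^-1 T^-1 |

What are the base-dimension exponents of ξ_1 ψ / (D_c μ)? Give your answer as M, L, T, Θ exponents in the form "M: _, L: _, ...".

M: -2, L: -1, T: 2, Θ: -3

Collect each base-dimension exponent across the product:
  M: (1) − (0) + (-2) − (1) = -2
  L: (0) − (2) + (0) − (-1) = -1
  T: (1) − (-1) + (-1) − (-1) = 2
  Θ: (-2) − (0) + (-1) − (0) = -3
So the dimensions are [M⁻² L⁻¹ T² Θ⁻³].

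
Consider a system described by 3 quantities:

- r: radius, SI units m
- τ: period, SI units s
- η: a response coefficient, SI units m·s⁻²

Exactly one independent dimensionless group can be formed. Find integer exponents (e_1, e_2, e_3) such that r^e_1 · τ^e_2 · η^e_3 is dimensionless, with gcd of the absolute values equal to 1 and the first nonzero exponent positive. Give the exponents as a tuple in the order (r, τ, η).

L: e_1·(1) + e_2·(0) + e_3·(1) = 0
T: e_1·(0) + e_2·(1) + e_3·(-2) = 0
Solving this homogeneous linear system for the smallest-integer solution (first nonzero entry positive) gives (1, -2, -1).

(1, -2, -1)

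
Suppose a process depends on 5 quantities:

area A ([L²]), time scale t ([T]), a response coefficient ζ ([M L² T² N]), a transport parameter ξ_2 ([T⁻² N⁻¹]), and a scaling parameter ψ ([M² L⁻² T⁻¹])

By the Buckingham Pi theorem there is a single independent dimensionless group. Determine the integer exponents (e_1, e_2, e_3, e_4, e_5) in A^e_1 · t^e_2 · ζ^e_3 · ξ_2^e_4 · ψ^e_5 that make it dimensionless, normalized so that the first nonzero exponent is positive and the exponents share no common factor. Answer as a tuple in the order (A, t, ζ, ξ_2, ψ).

M: e_1·(0) + e_2·(0) + e_3·(1) + e_4·(0) + e_5·(2) = 0
L: e_1·(2) + e_2·(0) + e_3·(2) + e_4·(0) + e_5·(-2) = 0
T: e_1·(0) + e_2·(1) + e_3·(2) + e_4·(-2) + e_5·(-1) = 0
N: e_1·(0) + e_2·(0) + e_3·(1) + e_4·(-1) + e_5·(0) = 0
Solving this homogeneous linear system for the smallest-integer solution (first nonzero entry positive) gives (3, 1, -2, -2, 1).

(3, 1, -2, -2, 1)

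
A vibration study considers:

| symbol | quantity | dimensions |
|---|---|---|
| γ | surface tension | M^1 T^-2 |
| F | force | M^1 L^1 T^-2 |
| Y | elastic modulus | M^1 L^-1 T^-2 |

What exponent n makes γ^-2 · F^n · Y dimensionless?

1

Balance the M exponent: (1)·n from F, plus −2·(1) + (1) = -1 from the rest, must sum to zero.
n − 1 = 0, so n = 1.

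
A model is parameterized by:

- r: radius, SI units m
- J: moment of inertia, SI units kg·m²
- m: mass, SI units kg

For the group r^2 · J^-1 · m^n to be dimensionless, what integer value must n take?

Balance the M exponent: (1)·n from m, plus 2·(0) − (1) = -1 from the rest, must sum to zero.
n − 1 = 0, so n = 1.

1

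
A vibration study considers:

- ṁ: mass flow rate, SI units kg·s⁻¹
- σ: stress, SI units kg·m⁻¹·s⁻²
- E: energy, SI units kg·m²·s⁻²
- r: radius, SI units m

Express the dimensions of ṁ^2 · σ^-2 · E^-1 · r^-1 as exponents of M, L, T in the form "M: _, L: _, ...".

Collect each base-dimension exponent across the product:
  M: 2·(1) − 2·(1) − (1) − (0) = -1
  L: 2·(0) − 2·(-1) − (2) − (1) = -1
  T: 2·(-1) − 2·(-2) − (-2) − (0) = 4
So the dimensions are [M⁻¹ L⁻¹ T⁴].

M: -1, L: -1, T: 4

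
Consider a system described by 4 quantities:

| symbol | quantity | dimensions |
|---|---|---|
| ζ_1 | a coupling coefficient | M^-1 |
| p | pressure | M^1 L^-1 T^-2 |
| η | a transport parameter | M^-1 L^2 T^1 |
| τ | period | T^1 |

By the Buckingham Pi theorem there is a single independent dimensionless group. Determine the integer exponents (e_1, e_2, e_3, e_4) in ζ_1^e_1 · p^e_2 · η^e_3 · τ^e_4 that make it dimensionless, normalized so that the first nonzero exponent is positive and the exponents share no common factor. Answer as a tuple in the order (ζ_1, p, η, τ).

(1, 2, 1, 3)

M: e_1·(-1) + e_2·(1) + e_3·(-1) + e_4·(0) = 0
L: e_1·(0) + e_2·(-1) + e_3·(2) + e_4·(0) = 0
T: e_1·(0) + e_2·(-2) + e_3·(1) + e_4·(1) = 0
Solving this homogeneous linear system for the smallest-integer solution (first nonzero entry positive) gives (1, 2, 1, 3).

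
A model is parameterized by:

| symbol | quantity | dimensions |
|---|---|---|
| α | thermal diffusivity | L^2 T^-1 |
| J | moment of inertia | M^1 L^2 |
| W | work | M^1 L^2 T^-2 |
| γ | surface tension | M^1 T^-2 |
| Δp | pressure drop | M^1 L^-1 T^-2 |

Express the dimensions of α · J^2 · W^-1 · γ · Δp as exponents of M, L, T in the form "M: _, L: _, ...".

M: 3, L: 3, T: -3

Collect each base-dimension exponent across the product:
  M: (0) + 2·(1) − (1) + (1) + (1) = 3
  L: (2) + 2·(2) − (2) + (0) + (-1) = 3
  T: (-1) + 2·(0) − (-2) + (-2) + (-2) = -3
So the dimensions are [M³ L³ T⁻³].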